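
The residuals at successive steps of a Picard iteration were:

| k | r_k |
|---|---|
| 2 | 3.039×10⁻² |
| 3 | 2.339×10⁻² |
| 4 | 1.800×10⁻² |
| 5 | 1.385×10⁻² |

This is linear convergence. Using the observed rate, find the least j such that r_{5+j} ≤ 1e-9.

63

Rate ρ ≈ r_5/r_4 = 1.385×10⁻²/1.800×10⁻² = 0.7694.
After j more steps, r_{5+j} ≈ 1.385×10⁻²·ρ^j; need ρ^j ≤ 1e-9/1.385×10⁻² = 7.22022e-08.
j ≥ ln(7.22022e-08)/ln(0.7694) = -16.4438/-0.26214 = 62.729.
So 63 more iterations are needed.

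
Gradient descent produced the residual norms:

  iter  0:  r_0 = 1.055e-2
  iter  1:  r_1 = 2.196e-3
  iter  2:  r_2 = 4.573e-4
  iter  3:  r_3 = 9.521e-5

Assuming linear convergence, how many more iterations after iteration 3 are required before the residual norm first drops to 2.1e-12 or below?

12

Rate ρ ≈ r_3/r_2 = 9.521e-5/4.573e-4 = 0.2082.
After j more steps, r_{3+j} ≈ 9.521e-5·ρ^j; need ρ^j ≤ 2.1e-12/9.521e-5 = 2.20565e-08.
j ≥ ln(2.20565e-08)/ln(0.2082) = -17.6297/-1.56926 = 11.234.
So 12 more iterations are needed.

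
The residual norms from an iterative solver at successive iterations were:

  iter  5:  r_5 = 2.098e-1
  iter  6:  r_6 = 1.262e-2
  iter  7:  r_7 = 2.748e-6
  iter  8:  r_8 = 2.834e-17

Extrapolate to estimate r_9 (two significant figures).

3.1e-50

First estimate the order: p ≈ ln(r_8/r_7) / ln(r_7/r_6) = ln(2.834e-17/2.748e-6)/ln(2.748e-6/1.262e-2) = ln(1.0313e-11)/ln(0.00021775) ≈ 3.0001.
Then r_9 ≈ r_8·(r_8/r_7)^p = 2.834e-17·(1.0313e-11)^3.0001 = 2.834e-17·1.0941e-33 ≈ 3.101e-50.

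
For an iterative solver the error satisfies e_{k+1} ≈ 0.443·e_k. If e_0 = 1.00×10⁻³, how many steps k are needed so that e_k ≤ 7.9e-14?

After k steps, e_k ≈ 1.00×10⁻³·0.443^k.
Need 0.443^k ≤ 7.9e-14/1.00×10⁻³ = 7.9e-11.
k ≥ ln(7.9e-11)/ln(0.443) = -23.2616/-0.81419 = 28.570.
Smallest integer k = 29.

29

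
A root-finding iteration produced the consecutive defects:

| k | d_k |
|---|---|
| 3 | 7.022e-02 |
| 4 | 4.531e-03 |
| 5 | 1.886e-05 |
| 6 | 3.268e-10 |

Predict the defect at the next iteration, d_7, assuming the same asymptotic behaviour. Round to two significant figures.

9.8e-20

First estimate the order: p ≈ ln(d_6/d_5) / ln(d_5/d_4) = ln(3.268e-10/1.886e-05)/ln(1.886e-05/4.531e-03) = ln(1.73277e-05)/ln(0.00416244) ≈ 2.0000.
Then d_7 ≈ d_6·(d_6/d_5)^p = 3.268e-10·(1.73277e-05)^2.0000 = 3.268e-10·3.00249e-10 ≈ 9.812e-20.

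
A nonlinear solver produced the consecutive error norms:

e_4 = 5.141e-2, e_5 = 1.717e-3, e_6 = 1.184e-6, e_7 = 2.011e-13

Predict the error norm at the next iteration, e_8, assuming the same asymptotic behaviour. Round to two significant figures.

First estimate the order: p ≈ ln(e_7/e_6) / ln(e_6/e_5) = ln(2.011e-13/1.184e-6)/ln(1.184e-6/1.717e-3) = ln(1.69848e-07)/ln(0.000689575) ≈ 2.1414.
Then e_8 ≈ e_7·(e_7/e_6)^p = 2.011e-13·(1.69848e-07)^2.1414 = 2.011e-13·3.18311e-15 ≈ 6.401e-28.

6.4e-28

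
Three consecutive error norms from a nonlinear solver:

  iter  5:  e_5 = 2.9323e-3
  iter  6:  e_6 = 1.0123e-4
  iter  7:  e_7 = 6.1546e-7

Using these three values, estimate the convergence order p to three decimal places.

1.516

p ≈ ln(e_7/e_6) / ln(e_6/e_5)
  = ln(6.1546e-7/1.0123e-4) / ln(1.0123e-4/2.9323e-3)
  = ln(0.00607982) / ln(0.0345224)
  = -5.102780 / -3.366147 ≈ 1.515911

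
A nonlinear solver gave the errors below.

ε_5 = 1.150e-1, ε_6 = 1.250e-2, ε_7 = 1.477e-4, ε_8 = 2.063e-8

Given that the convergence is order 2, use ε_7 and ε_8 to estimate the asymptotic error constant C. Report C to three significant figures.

0.946

C ≈ ε_8 / ε_7^2
  = 2.063e-8 / (1.477e-4)^2
  = 2.063e-8 / 2.18153e-08 ≈ 0.94567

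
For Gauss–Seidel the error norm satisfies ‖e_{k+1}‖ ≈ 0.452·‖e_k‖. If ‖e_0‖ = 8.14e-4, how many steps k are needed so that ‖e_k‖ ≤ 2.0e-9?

After k steps, ‖e_k‖ ≈ 8.14e-4·0.452^k.
Need 0.452^k ≤ 2.0e-9/8.14e-4 = 2.457e-06.
k ≥ ln(2.457e-06)/ln(0.452) = -12.9166/-0.79407 = 16.266.
Smallest integer k = 17.

17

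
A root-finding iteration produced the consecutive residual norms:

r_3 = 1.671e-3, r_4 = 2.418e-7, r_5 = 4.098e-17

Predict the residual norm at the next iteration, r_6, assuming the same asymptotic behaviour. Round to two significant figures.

First estimate the order: p ≈ ln(r_5/r_4) / ln(r_4/r_3) = ln(4.098e-17/2.418e-7)/ln(2.418e-7/1.671e-3) = ln(1.69479e-10)/ln(0.000144704) ≈ 2.5448.
Then r_6 ≈ r_5·(r_5/r_4)^p = 4.098e-17·(1.69479e-10)^2.5448 = 4.098e-17·1.36475e-25 ≈ 5.593e-42.

5.6e-42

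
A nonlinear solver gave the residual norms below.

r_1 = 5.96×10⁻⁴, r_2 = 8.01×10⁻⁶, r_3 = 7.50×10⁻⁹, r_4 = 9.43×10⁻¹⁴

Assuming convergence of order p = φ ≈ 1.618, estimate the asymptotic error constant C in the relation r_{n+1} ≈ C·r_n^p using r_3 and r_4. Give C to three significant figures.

1.32

C ≈ r_4 / r_3^1.618
  = 9.43×10⁻¹⁴ / (7.50×10⁻⁹)^1.618
  = 9.43×10⁻¹⁴ / 7.14248e-14 ≈ 1.3203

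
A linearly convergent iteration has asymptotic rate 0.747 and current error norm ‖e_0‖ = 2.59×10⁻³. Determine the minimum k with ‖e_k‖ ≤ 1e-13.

83

After k steps, ‖e_k‖ ≈ 2.59×10⁻³·0.747^k.
Need 0.747^k ≤ 1e-13/2.59×10⁻³ = 3.861e-11.
k ≥ ln(3.861e-11)/ln(0.747) = -23.9775/-0.29169 = 82.202.
Smallest integer k = 83.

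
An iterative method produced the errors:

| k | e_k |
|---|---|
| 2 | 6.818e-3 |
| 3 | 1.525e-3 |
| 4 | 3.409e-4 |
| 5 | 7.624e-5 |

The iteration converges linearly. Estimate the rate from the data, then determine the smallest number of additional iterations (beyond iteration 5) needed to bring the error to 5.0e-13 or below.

13

Rate ρ ≈ e_5/e_4 = 7.624e-5/3.409e-4 = 0.2236.
After j more steps, e_{5+j} ≈ 7.624e-5·ρ^j; need ρ^j ≤ 5.0e-13/7.624e-5 = 6.55824e-09.
j ≥ ln(6.55824e-09)/ln(0.2236) = -18.8425/-1.49790 = 12.579.
So 13 more iterations are needed.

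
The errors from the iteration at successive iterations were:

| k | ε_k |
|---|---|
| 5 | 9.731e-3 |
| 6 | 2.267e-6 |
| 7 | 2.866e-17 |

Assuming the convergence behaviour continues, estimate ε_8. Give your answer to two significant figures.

5.8e-50

First estimate the order: p ≈ ln(ε_7/ε_6) / ln(ε_6/ε_5) = ln(2.866e-17/2.267e-6)/ln(2.267e-6/9.731e-3) = ln(1.26423e-11)/ln(0.000232967) ≈ 3.0000.
Then ε_8 ≈ ε_7·(ε_7/ε_6)^p = 2.866e-17·(1.26423e-11)^3.0000 = 2.866e-17·2.02059e-33 ≈ 5.791e-50.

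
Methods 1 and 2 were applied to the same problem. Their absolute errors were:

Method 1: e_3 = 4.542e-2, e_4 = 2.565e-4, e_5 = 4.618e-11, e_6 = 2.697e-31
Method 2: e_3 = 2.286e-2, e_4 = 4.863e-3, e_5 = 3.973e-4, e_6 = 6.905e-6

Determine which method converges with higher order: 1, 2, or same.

Method 1: p ≈ ln(2.697e-31/4.618e-11)/ln(4.618e-11/2.565e-4) ≈ 3.00.
Method 2: p ≈ ln(6.905e-6/3.973e-4)/ln(3.973e-4/4.863e-3) ≈ 1.62.
Method 1 has the higher order (≈3.0 vs ≈1.6).

1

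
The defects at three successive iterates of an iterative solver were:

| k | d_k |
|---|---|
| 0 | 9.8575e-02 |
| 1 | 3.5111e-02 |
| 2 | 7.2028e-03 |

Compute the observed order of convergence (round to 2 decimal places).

1.53

p ≈ ln(d_2/d_1) / ln(d_1/d_0)
  = ln(7.2028e-03/3.5111e-02) / ln(3.5111e-02/9.8575e-02)
  = ln(0.205144) / ln(0.356186)
  = -1.58404 / -1.03230 ≈ 1.53448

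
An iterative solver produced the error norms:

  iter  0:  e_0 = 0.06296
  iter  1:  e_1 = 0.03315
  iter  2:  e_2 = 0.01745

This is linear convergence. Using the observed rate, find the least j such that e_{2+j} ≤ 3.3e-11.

Rate ρ ≈ e_2/e_1 = 0.01745/0.03315 = 0.5264.
After j more steps, e_{2+j} ≈ 0.01745·ρ^j; need ρ^j ≤ 3.3e-11/0.01745 = 1.89112e-09.
j ≥ ln(1.89112e-09)/ln(0.5264) = -20.0861/-0.64169 = 31.302.
So 32 more iterations are needed.

32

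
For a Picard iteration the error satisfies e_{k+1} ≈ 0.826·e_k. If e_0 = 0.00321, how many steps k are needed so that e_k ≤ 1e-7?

55

After k steps, e_k ≈ 0.00321·0.826^k.
Need 0.826^k ≤ 1e-7/0.00321 = 3.11526e-05.
k ≥ ln(3.11526e-05)/ln(0.826) = -10.3766/-0.19116 = 54.282.
Smallest integer k = 55.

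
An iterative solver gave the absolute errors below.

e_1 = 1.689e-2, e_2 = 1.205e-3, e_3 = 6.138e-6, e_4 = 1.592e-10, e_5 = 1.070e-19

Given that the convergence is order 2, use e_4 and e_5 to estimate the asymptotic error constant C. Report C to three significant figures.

C ≈ e_5 / e_4^2
  = 1.070e-19 / (1.592e-10)^2
  = 1.070e-19 / 2.53446e-20 ≈ 4.2218

4.22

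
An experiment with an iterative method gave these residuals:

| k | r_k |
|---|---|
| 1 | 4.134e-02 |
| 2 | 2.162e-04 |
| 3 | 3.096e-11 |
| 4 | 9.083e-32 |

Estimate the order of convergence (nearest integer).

Consecutive ratios: r_4/r_3 = 9.083e-32/3.096e-11 = 2.93379e-21, r_3/r_2 = 3.096e-11/2.162e-04 = 1.43201e-07.
p ≈ ln(2.93379e-21)/ln(1.43201e-07) = -47.2780/-15.7590 ≈ 3.00.
So the convergence is cubic (order 3).

3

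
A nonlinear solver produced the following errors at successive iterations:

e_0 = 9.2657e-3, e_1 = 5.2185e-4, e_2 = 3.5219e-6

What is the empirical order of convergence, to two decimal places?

p ≈ ln(e_2/e_1) / ln(e_1/e_0)
  = ln(3.5219e-6/5.2185e-4) / ln(5.2185e-4/9.2657e-3)
  = ln(0.00674887) / ln(0.0563206)
  = -4.99838 / -2.87669 ≈ 1.73755

1.74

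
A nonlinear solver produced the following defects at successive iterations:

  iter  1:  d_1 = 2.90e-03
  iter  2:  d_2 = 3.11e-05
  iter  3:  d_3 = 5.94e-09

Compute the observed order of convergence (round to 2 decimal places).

p ≈ ln(d_3/d_2) / ln(d_2/d_1)
  = ln(5.94e-09/3.11e-05) / ln(3.11e-05/2.90e-03)
  = ln(0.000190997) / ln(0.0107241)
  = -8.56325 / -4.53526 ≈ 1.88815

1.89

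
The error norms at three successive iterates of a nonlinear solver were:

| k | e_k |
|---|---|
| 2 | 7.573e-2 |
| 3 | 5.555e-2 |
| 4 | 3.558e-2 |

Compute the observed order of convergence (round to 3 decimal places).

p ≈ ln(e_4/e_3) / ln(e_3/e_2)
  = ln(3.558e-2/5.555e-2) / ln(5.555e-2/7.573e-2)
  = ln(0.640504) / ln(0.733527)
  = -0.445500 / -0.309891 ≈ 1.437602

1.438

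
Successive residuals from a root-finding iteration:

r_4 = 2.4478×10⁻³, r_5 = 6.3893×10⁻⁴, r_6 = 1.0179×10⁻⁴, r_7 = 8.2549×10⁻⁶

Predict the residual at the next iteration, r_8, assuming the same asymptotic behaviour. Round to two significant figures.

2.7e-7

First estimate the order: p ≈ ln(r_7/r_6) / ln(r_6/r_5) = ln(8.2549×10⁻⁶/1.0179×10⁻⁴)/ln(1.0179×10⁻⁴/6.3893×10⁻⁴) = ln(0.0810974)/ln(0.159313) ≈ 1.3676.
Then r_8 ≈ r_7·(r_7/r_6)^p = 8.2549×10⁻⁶·(0.0810974)^1.3676 = 8.2549×10⁻⁶·0.0322076 ≈ 2.659e-07.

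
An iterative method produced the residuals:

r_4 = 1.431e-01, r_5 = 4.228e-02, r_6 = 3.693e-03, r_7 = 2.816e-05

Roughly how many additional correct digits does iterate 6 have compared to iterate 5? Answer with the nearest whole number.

1

Digits gained ≈ log₁₀(r_5/r_6) = log₁₀(4.228e-02/3.693e-03) = log₁₀(11.4487) ≈ 1.059.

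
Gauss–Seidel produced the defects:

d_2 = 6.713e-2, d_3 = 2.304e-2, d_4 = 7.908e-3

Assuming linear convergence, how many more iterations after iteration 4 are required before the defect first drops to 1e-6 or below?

9

Rate ρ ≈ d_4/d_3 = 7.908e-3/2.304e-2 = 0.3432.
After j more steps, d_{4+j} ≈ 7.908e-3·ρ^j; need ρ^j ≤ 1e-6/7.908e-3 = 0.000126454.
j ≥ ln(0.000126454)/ln(0.3432) = -8.9756/-1.06944 = 8.393.
So 9 more iterations are needed.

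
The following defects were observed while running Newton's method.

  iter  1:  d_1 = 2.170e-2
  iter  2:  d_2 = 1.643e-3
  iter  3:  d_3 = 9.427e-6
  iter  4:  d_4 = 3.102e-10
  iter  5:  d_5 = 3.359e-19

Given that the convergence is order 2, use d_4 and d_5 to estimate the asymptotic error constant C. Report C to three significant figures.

C ≈ d_5 / d_4^2
  = 3.359e-19 / (3.102e-10)^2
  = 3.359e-19 / 9.6224e-20 ≈ 3.4908

3.49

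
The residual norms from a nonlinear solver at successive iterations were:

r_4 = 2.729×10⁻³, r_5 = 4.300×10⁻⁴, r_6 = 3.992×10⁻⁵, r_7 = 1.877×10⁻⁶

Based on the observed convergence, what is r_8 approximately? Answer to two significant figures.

First estimate the order: p ≈ ln(r_7/r_6) / ln(r_6/r_5) = ln(1.877×10⁻⁶/3.992×10⁻⁵)/ln(3.992×10⁻⁵/4.300×10⁻⁴) = ln(0.047019)/ln(0.0928372) ≈ 1.2862.
Then r_8 ≈ r_7·(r_7/r_6)^p = 1.877×10⁻⁶·(0.047019)^1.2862 = 1.877×10⁻⁶·0.019601 ≈ 3.679e-08.

3.7e-8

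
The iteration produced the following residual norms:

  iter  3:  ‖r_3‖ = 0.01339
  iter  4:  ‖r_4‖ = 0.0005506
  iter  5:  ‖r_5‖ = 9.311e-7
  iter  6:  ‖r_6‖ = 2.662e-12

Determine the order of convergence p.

Consecutive ratios: ‖r_6‖/‖r_5‖ = 2.662e-12/9.311e-7 = 2.85898e-06, ‖r_5‖/‖r_4‖ = 9.311e-7/0.0005506 = 0.00169106.
p ≈ ln(2.85898e-06)/ln(0.00169106) = -12.7650/-6.3824 ≈ 2.00.
So the convergence is quadratic (order 2).

2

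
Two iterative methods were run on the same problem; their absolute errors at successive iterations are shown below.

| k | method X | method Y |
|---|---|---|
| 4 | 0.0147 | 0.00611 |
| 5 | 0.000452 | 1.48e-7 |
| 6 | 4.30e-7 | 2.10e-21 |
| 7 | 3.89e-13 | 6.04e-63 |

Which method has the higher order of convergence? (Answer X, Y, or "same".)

Y

Method X: p ≈ ln(3.89e-13/4.30e-7)/ln(4.30e-7/0.000452) ≈ 2.00.
Method Y: p ≈ ln(6.04e-63/2.10e-21)/ln(2.10e-21/1.48e-7) ≈ 3.00.
Method Y has the higher order (≈3.0 vs ≈2.0).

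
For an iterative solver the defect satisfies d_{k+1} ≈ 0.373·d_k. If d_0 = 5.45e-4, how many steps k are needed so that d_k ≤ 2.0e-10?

After k steps, d_k ≈ 5.45e-4·0.373^k.
Need 0.373^k ≤ 2.0e-10/5.45e-4 = 3.66972e-07.
k ≥ ln(3.66972e-07)/ln(0.373) = -14.8180/-0.98618 = 15.026.
Smallest integer k = 16.

16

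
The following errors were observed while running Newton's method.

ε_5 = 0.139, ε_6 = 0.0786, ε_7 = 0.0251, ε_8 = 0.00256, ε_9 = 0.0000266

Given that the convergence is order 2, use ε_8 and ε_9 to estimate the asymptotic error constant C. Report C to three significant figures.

4.06

C ≈ ε_9 / ε_8^2
  = 0.0000266 / (0.00256)^2
  = 0.0000266 / 6.5536e-06 ≈ 4.0588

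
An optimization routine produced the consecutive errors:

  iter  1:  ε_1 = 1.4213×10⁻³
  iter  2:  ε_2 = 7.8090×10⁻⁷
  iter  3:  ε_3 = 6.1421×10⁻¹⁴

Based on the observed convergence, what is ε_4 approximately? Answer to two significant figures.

2.0e-29

First estimate the order: p ≈ ln(ε_3/ε_2) / ln(ε_2/ε_1) = ln(6.1421×10⁻¹⁴/7.8090×10⁻⁷)/ln(7.8090×10⁻⁷/1.4213×10⁻³) = ln(7.86541e-08)/ln(0.000549427) ≈ 2.1792.
Then ε_4 ≈ ε_3·(ε_3/ε_2)^p = 6.1421×10⁻¹⁴·(7.86541e-08)^2.1792 = 6.1421×10⁻¹⁴·3.2988e-16 ≈ 2.026e-29.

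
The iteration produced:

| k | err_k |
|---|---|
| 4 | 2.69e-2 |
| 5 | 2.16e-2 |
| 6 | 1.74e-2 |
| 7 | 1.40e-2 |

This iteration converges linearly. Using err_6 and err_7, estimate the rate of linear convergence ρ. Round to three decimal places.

0.805

ρ ≈ err_7/err_6 = 1.40e-2/1.74e-2 = 0.80460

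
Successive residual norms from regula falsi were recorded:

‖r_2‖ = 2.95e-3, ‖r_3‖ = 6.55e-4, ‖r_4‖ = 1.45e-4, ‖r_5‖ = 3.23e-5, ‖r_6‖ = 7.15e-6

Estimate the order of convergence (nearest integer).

Consecutive ratios: ‖r_6‖/‖r_5‖ = 7.15e-6/3.23e-5 = 0.221362, ‖r_5‖/‖r_4‖ = 3.23e-5/1.45e-4 = 0.222759.
p ≈ ln(0.221362)/ln(0.222759) = -1.5080/-1.5017 ≈ 1.00.
So the convergence is linear (order 1).

1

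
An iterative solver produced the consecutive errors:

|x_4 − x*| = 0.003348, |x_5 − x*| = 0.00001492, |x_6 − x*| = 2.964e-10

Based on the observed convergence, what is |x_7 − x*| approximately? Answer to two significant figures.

First estimate the order: p ≈ ln(|x_6 − x*|/|x_5 − x*|) / ln(|x_5 − x*|/|x_4 − x*|) = ln(2.964e-10/0.00001492)/ln(0.00001492/0.003348) = ln(1.9866e-05)/ln(0.00445639) ≈ 1.9999.
Then |x_7 − x*| ≈ |x_6 − x*|·(|x_6 − x*|/|x_5 − x*|)^p = 2.964e-10·(1.9866e-05)^1.9999 = 2.964e-10·3.95085e-10 ≈ 1.171e-19.

1.2e-19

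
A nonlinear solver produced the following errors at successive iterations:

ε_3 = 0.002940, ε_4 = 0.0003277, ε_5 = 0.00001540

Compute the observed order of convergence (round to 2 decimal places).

p ≈ ln(ε_5/ε_4) / ln(ε_4/ε_3)
  = ln(0.00001540/0.0003277) / ln(0.0003277/0.002940)
  = ln(0.0469942) / ln(0.111463)
  = -3.05773 / -2.19406 ≈ 1.39364

1.39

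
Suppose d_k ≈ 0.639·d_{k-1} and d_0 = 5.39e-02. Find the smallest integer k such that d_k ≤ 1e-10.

45

After k steps, d_k ≈ 5.39e-02·0.639^k.
Need 0.639^k ≤ 1e-10/5.39e-02 = 1.85529e-09.
k ≥ ln(1.85529e-09)/ln(0.639) = -20.1052/-0.44785 = 44.893.
Smallest integer k = 45.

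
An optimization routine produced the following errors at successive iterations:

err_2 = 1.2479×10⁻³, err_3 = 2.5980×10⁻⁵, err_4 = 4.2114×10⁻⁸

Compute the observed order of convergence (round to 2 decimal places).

1.66

p ≈ ln(err_4/err_3) / ln(err_3/err_2)
  = ln(4.2114×10⁻⁸/2.5980×10⁻⁵) / ln(2.5980×10⁻⁵/1.2479×10⁻³)
  = ln(0.00162102) / ln(0.020819)
  = -6.42470 / -3.87189 ≈ 1.65932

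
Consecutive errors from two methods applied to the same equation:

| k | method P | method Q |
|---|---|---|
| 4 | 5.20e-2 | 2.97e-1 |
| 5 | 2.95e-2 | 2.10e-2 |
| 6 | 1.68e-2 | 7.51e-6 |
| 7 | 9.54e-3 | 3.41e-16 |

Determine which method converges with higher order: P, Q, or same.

Q

Method P: p ≈ ln(9.54e-3/1.68e-2)/ln(1.68e-2/2.95e-2) ≈ 1.01.
Method Q: p ≈ ln(3.41e-16/7.51e-6)/ln(7.51e-6/2.10e-2) ≈ 3.00.
Method Q has the higher order (≈3.0 vs ≈1.0).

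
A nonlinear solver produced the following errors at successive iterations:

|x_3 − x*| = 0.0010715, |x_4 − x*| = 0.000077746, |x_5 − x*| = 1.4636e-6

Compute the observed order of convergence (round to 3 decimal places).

1.514

p ≈ ln(|x_5 − x*|/|x_4 − x*|) / ln(|x_4 − x*|/|x_3 − x*|)
  = ln(1.4636e-6/0.000077746) / ln(0.000077746/0.0010715)
  = ln(0.0188254) / ln(0.0725581)
  = -3.972548 / -2.623368 ≈ 1.514293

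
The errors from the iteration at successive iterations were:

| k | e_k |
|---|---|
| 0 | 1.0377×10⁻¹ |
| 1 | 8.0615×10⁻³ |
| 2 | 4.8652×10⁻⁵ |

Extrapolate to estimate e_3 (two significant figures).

1.8e-9

First estimate the order: p ≈ ln(e_2/e_1) / ln(e_1/e_0) = ln(4.8652×10⁻⁵/8.0615×10⁻³)/ln(8.0615×10⁻³/1.0377×10⁻¹) = ln(0.00603511)/ln(0.0776862) ≈ 2.0000.
Then e_3 ≈ e_2·(e_2/e_1)^p = 4.8652×10⁻⁵·(0.00603511)^2.0000 = 4.8652×10⁻⁵·3.64226e-05 ≈ 1.772e-09.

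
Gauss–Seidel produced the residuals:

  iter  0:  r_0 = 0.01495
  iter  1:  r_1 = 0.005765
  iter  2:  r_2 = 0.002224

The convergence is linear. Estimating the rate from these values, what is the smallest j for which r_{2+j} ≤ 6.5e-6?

Rate ρ ≈ r_2/r_1 = 0.002224/0.005765 = 0.3858.
After j more steps, r_{2+j} ≈ 0.002224·ρ^j; need ρ^j ≤ 6.5e-6/0.002224 = 0.00292266.
j ≥ ln(0.00292266)/ln(0.3858) = -5.8353/-0.95244 = 6.127.
So 7 more iterations are needed.

7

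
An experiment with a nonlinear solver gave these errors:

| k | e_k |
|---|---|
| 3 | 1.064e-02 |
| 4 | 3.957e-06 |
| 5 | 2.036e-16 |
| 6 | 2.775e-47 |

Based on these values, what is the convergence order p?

Consecutive ratios: e_6/e_5 = 2.775e-47/2.036e-16 = 1.36297e-31, e_5/e_4 = 2.036e-16/3.957e-06 = 5.14531e-11.
p ≈ ln(1.36297e-31)/ln(5.14531e-11) = -71.0705/-23.6903 ≈ 3.00.
So the convergence is cubic (order 3).

3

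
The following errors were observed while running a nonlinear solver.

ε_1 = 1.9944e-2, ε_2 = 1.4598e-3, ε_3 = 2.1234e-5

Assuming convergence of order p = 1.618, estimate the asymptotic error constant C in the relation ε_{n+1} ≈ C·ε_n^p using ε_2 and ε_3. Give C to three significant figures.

0.823

C ≈ ε_3 / ε_2^1.618
  = 2.1234e-5 / (1.4598e-3)^1.618
  = 2.1234e-5 / 2.58123e-05 ≈ 0.82263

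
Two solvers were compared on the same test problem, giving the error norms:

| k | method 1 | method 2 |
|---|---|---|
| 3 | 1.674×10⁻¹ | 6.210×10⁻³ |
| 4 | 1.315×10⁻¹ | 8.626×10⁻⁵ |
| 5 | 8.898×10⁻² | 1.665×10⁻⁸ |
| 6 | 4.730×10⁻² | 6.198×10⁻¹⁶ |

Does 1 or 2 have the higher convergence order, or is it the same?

Method 1: p ≈ ln(4.730×10⁻²/8.898×10⁻²)/ln(8.898×10⁻²/1.315×10⁻¹) ≈ 1.62.
Method 2: p ≈ ln(6.198×10⁻¹⁶/1.665×10⁻⁸)/ln(1.665×10⁻⁸/8.626×10⁻⁵) ≈ 2.00.
Method 2 has the higher order (≈2.0 vs ≈1.6).

2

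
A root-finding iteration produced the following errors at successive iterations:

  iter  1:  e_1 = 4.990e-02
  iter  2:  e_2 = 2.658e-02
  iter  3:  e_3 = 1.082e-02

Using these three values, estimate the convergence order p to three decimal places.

1.427

p ≈ ln(e_3/e_2) / ln(e_2/e_1)
  = ln(1.082e-02/2.658e-02) / ln(2.658e-02/4.990e-02)
  = ln(0.407073) / ln(0.532665)
  = -0.898763 / -0.629863 ≈ 1.426918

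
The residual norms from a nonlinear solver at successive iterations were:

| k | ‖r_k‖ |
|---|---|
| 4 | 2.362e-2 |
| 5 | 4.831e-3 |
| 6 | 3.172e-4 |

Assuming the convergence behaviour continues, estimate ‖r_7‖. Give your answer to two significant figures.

3.0e-6

First estimate the order: p ≈ ln(‖r_6‖/‖r_5‖) / ln(‖r_5‖/‖r_4‖) = ln(3.172e-4/4.831e-3)/ln(4.831e-3/2.362e-2) = ln(0.0656593)/ln(0.20453) ≈ 1.7159.
Then ‖r_7‖ ≈ ‖r_6‖·(‖r_6‖/‖r_5‖)^p = 3.172e-4·(0.0656593)^1.7159 = 3.172e-4·0.00934542 ≈ 2.964e-06.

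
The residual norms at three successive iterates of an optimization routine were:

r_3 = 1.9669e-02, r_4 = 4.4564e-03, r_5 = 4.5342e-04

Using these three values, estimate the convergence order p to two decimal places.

p ≈ ln(r_5/r_4) / ln(r_4/r_3)
  = ln(4.5342e-04/4.4564e-03) / ln(4.4564e-03/1.9669e-02)
  = ln(0.101746) / ln(0.22657)
  = -2.28528 / -1.48470 ≈ 1.53922

1.54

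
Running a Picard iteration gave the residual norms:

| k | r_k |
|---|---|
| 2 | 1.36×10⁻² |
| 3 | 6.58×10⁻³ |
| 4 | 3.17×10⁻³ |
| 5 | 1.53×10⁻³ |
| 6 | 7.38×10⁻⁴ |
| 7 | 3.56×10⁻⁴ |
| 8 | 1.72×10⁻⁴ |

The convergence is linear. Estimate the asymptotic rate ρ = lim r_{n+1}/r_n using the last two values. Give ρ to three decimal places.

ρ ≈ r_8/r_7 = 1.72×10⁻⁴/3.56×10⁻⁴ = 0.48315

0.483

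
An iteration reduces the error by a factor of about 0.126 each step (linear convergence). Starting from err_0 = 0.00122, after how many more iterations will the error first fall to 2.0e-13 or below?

After k steps, err_k ≈ 0.00122·0.126^k.
Need 0.126^k ≤ 2.0e-13/0.00122 = 1.63934e-10.
k ≥ ln(1.63934e-10)/ln(0.126) = -22.5316/-2.07147 = 10.877.
Smallest integer k = 11.

11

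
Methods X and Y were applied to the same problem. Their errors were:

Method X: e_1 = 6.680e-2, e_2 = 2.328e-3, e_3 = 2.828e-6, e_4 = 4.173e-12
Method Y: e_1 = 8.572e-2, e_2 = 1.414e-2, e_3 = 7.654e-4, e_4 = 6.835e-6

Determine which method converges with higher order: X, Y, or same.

Method X: p ≈ ln(4.173e-12/2.828e-6)/ln(2.828e-6/2.328e-3) ≈ 2.00.
Method Y: p ≈ ln(6.835e-6/7.654e-4)/ln(7.654e-4/1.414e-2) ≈ 1.62.
Method X has the higher order (≈2.0 vs ≈1.6).

X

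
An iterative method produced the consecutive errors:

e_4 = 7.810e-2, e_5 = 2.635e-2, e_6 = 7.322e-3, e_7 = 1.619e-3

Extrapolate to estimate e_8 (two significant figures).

2.7e-4

First estimate the order: p ≈ ln(e_7/e_6) / ln(e_6/e_5) = ln(1.619e-3/7.322e-3)/ln(7.322e-3/2.635e-2) = ln(0.221114)/ln(0.277875) ≈ 1.1784.
Then e_8 ≈ e_7·(e_7/e_6)^p = 1.619e-3·(0.221114)^1.1784 = 1.619e-3·0.168926 ≈ 0.0002735.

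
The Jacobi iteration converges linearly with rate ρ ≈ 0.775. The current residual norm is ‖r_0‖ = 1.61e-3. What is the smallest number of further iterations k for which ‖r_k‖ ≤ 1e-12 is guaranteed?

84

After k steps, ‖r_k‖ ≈ 1.61e-3·0.775^k.
Need 0.775^k ≤ 1e-12/1.61e-3 = 6.21118e-10.
k ≥ ln(6.21118e-10)/ln(0.775) = -21.1995/-0.25489 = 83.171.
Smallest integer k = 84.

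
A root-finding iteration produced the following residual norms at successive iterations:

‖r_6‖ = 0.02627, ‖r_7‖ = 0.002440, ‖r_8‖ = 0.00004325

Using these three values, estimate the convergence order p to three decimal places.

1.697

p ≈ ln(‖r_8‖/‖r_7‖) / ln(‖r_7‖/‖r_6‖)
  = ln(0.00004325/0.002440) / ln(0.002440/0.02627)
  = ln(0.0177254) / ln(0.0928816)
  = -4.032757 / -2.376430 ≈ 1.696981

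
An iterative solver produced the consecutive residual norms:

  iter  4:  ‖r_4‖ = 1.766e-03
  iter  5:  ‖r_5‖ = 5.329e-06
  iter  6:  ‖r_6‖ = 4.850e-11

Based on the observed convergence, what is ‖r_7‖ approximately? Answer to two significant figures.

4.0e-21

First estimate the order: p ≈ ln(‖r_6‖/‖r_5‖) / ln(‖r_5‖/‖r_4‖) = ln(4.850e-11/5.329e-06)/ln(5.329e-06/1.766e-03) = ln(9.10114e-06)/ln(0.00301755) ≈ 2.0001.
Then ‖r_7‖ ≈ ‖r_6‖·(‖r_6‖/‖r_5‖)^p = 4.850e-11·(9.10114e-06)^2.0001 = 4.850e-11·8.27347e-11 ≈ 4.013e-21.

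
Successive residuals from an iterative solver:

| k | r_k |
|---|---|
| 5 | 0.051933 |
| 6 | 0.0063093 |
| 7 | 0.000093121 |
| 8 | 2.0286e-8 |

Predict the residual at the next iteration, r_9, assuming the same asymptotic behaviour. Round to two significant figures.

9.6e-16

First estimate the order: p ≈ ln(r_8/r_7) / ln(r_7/r_6) = ln(2.0286e-8/0.000093121)/ln(0.000093121/0.0063093) = ln(0.000217846)/ln(0.0147593) ≈ 2.0000.
Then r_9 ≈ r_8·(r_8/r_7)^p = 2.0286e-8·(0.000217846)^2.0000 = 2.0286e-8·4.74569e-08 ≈ 9.627e-16.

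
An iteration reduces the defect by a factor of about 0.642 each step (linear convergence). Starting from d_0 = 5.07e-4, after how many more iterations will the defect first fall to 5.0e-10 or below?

After k steps, d_k ≈ 5.07e-4·0.642^k.
Need 0.642^k ≤ 5.0e-10/5.07e-4 = 9.86193e-07.
k ≥ ln(9.86193e-07)/ln(0.642) = -13.8294/-0.44317 = 31.206.
Smallest integer k = 32.

32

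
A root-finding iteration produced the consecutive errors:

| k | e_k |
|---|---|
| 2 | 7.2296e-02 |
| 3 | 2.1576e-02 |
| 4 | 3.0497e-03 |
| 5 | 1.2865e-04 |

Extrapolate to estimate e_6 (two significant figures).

First estimate the order: p ≈ ln(e_5/e_4) / ln(e_4/e_3) = ln(1.2865e-04/3.0497e-03)/ln(3.0497e-03/2.1576e-02) = ln(0.0421845)/ln(0.141347) ≈ 1.6180.
Then e_6 ≈ e_5·(e_5/e_4)^p = 1.2865e-04·(0.0421845)^1.6180 = 1.2865e-04·0.00596345 ≈ 7.672e-07.

7.7e-7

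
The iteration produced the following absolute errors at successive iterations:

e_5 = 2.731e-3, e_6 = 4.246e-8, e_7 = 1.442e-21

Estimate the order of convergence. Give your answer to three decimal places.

p ≈ ln(e_7/e_6) / ln(e_6/e_5)
  = ln(1.442e-21/4.246e-8) / ln(4.246e-8/2.731e-3)
  = ln(3.39614e-14) / ln(1.55474e-05)
  = -31.013552 / -11.071617 ≈ 2.801176

2.801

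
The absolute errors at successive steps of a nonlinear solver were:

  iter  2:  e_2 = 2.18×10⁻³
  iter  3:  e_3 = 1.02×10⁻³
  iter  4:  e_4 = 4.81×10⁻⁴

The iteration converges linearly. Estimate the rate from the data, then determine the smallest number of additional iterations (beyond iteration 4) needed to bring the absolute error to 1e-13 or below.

30

Rate ρ ≈ e_4/e_3 = 4.81×10⁻⁴/1.02×10⁻³ = 0.4716.
After j more steps, e_{4+j} ≈ 4.81×10⁻⁴·ρ^j; need ρ^j ≤ 1e-13/4.81×10⁻⁴ = 2.079e-10.
j ≥ ln(2.079e-10)/ln(0.4716) = -22.2940/-0.75162 = 29.661.
So 30 more iterations are needed.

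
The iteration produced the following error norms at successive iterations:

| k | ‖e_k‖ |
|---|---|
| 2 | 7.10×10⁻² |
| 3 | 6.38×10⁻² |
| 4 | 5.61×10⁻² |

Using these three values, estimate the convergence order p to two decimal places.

p ≈ ln(‖e_4‖/‖e_3‖) / ln(‖e_3‖/‖e_2‖)
  = ln(5.61×10⁻²/6.38×10⁻²) / ln(6.38×10⁻²/7.10×10⁻²)
  = ln(0.87931) / ln(0.898592)
  = -0.12862 / -0.10693 ≈ 1.20284

1.20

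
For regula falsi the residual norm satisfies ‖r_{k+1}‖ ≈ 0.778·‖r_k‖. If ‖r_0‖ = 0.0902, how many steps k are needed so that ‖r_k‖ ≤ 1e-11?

92

After k steps, ‖r_k‖ ≈ 0.0902·0.778^k.
Need 0.778^k ≤ 1e-11/0.0902 = 1.10865e-10.
k ≥ ln(1.10865e-10)/ln(0.778) = -22.9227/-0.25103 = 91.315.
Smallest integer k = 92.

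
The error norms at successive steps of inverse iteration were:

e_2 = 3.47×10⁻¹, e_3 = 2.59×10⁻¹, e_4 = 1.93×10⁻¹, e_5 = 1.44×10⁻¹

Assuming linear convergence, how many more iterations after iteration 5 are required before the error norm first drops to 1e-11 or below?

Rate ρ ≈ e_5/e_4 = 1.44×10⁻¹/1.93×10⁻¹ = 0.7461.
After j more steps, e_{5+j} ≈ 1.44×10⁻¹·ρ^j; need ρ^j ≤ 1e-11/1.44×10⁻¹ = 6.94444e-11.
j ≥ ln(6.94444e-11)/ln(0.7461) = -23.3905/-0.29290 = 79.858.
So 80 more iterations are needed.

80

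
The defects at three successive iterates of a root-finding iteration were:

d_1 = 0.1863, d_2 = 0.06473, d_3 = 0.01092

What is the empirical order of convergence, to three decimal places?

p ≈ ln(d_3/d_2) / ln(d_2/d_1)
  = ln(0.01092/0.06473) / ln(0.06473/0.1863)
  = ln(0.168701) / ln(0.34745)
  = -1.779627 / -1.057135 ≈ 1.683443

1.683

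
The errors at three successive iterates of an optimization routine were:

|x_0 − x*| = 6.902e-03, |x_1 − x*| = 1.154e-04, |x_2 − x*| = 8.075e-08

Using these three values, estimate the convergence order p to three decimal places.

1.776

p ≈ ln(|x_2 − x*|/|x_1 − x*|) / ln(|x_1 − x*|/|x_0 − x*|)
  = ln(8.075e-08/1.154e-04) / ln(1.154e-04/6.902e-03)
  = ln(0.00069974) / ln(0.0167198)
  = -7.264802 / -4.091162 ≈ 1.775731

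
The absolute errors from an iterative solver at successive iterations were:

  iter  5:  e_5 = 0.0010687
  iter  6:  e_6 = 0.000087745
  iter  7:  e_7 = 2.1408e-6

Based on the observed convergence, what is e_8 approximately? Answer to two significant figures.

First estimate the order: p ≈ ln(e_7/e_6) / ln(e_6/e_5) = ln(2.1408e-6/0.000087745)/ln(0.000087745/0.0010687) = ln(0.024398)/ln(0.0821044) ≈ 1.4854.
Then e_8 ≈ e_7·(e_7/e_6)^p = 2.1408e-6·(0.024398)^1.4854 = 2.1408e-6·0.00402324 ≈ 8.613e-09.

8.6e-9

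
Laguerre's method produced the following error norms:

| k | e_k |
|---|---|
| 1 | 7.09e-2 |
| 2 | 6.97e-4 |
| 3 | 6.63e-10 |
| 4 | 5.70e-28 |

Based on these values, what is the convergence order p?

Consecutive ratios: e_4/e_3 = 5.70e-28/6.63e-10 = 8.59729e-19, e_3/e_2 = 6.63e-10/6.97e-4 = 9.5122e-07.
p ≈ ln(8.59729e-19)/ln(9.5122e-07) = -41.5977/-13.8655 ≈ 3.00.
So the convergence is cubic (order 3).

3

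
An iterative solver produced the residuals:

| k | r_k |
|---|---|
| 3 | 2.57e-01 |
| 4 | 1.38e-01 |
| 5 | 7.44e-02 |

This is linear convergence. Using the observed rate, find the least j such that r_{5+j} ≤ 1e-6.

Rate ρ ≈ r_5/r_4 = 7.44e-02/1.38e-01 = 0.5391.
After j more steps, r_{5+j} ≈ 7.44e-02·ρ^j; need ρ^j ≤ 1e-6/7.44e-02 = 1.34409e-05.
j ≥ ln(1.34409e-05)/ln(0.5391) = -11.2172/-0.61785 = 18.155.
So 19 more iterations are needed.

19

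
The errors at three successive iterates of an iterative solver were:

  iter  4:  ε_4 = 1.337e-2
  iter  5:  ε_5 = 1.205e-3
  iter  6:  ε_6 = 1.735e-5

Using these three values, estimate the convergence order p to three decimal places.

1.762

p ≈ ln(ε_6/ε_5) / ln(ε_5/ε_4)
  = ln(1.735e-5/1.205e-3) / ln(1.205e-3/1.337e-2)
  = ln(0.0143983) / ln(0.0901272)
  = -4.240645 / -2.406533 ≈ 1.762139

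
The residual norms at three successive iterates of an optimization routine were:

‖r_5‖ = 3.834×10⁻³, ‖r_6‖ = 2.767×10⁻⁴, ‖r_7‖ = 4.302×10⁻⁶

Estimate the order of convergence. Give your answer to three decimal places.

p ≈ ln(‖r_7‖/‖r_6‖) / ln(‖r_6‖/‖r_5‖)
  = ln(4.302×10⁻⁶/2.767×10⁻⁴) / ln(2.767×10⁻⁴/3.834×10⁻³)
  = ln(0.0155475) / ln(0.0721701)
  = -4.163855 / -2.628729 ≈ 1.583980

1.584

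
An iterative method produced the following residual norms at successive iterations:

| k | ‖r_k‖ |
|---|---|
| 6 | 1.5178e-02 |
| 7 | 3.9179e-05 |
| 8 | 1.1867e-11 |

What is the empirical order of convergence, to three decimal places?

2.519

p ≈ ln(‖r_8‖/‖r_7‖) / ln(‖r_7‖/‖r_6‖)
  = ln(1.1867e-11/3.9179e-05) / ln(3.9179e-05/1.5178e-02)
  = ln(3.02892e-07) / ln(0.0025813)
  = -15.009890 / -5.959462 ≈ 2.518665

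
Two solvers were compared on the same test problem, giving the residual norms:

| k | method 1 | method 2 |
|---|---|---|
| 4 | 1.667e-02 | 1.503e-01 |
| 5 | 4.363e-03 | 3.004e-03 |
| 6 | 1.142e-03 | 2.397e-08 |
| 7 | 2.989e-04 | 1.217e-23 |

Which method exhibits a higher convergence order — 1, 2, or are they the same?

2

Method 1: p ≈ ln(2.989e-04/1.142e-03)/ln(1.142e-03/4.363e-03) ≈ 1.00.
Method 2: p ≈ ln(1.217e-23/2.397e-08)/ln(2.397e-08/3.004e-03) ≈ 3.00.
Method 2 has the higher order (≈3.0 vs ≈1.0).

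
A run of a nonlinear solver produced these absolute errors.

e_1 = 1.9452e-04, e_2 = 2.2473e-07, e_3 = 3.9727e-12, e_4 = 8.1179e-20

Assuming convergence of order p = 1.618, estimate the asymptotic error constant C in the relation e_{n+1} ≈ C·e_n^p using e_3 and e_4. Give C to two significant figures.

C ≈ e_4 / e_3^1.618
  = 8.1179e-20 / (3.9727e-12)^1.618
  = 8.1179e-20 / 3.57537e-19 ≈ 0.22705

0.23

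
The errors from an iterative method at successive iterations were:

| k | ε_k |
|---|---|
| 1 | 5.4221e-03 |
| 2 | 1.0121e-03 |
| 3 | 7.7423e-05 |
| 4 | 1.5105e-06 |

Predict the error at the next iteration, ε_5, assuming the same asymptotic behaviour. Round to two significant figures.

First estimate the order: p ≈ ln(ε_4/ε_3) / ln(ε_3/ε_2) = ln(1.5105e-06/7.7423e-05)/ln(7.7423e-05/1.0121e-03) = ln(0.0195097)/ln(0.0764974) ≈ 1.5315.
Then ε_5 ≈ ε_4·(ε_4/ε_3)^p = 1.5105e-06·(0.0195097)^1.5315 = 1.5105e-06·0.00240724 ≈ 3.636e-09.

3.6e-9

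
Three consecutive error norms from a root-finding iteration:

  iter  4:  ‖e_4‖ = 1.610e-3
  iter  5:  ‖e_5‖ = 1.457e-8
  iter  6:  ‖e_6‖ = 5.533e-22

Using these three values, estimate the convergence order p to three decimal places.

p ≈ ln(‖e_6‖/‖e_5‖) / ln(‖e_5‖/‖e_4‖)
  = ln(5.533e-22/1.457e-8) / ln(1.457e-8/1.610e-3)
  = ln(3.79753e-14) / ln(9.04969e-06)
  = -30.901840 / -11.612780 ≈ 2.661020

2.661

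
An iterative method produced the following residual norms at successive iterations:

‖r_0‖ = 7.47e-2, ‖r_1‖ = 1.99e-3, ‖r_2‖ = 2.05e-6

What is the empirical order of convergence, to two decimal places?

p ≈ ln(‖r_2‖/‖r_1‖) / ln(‖r_1‖/‖r_0‖)
  = ln(2.05e-6/1.99e-3) / ln(1.99e-3/7.47e-2)
  = ln(0.00103015) / ln(0.0266399)
  = -6.87805 / -3.62535 ≈ 1.89721

1.90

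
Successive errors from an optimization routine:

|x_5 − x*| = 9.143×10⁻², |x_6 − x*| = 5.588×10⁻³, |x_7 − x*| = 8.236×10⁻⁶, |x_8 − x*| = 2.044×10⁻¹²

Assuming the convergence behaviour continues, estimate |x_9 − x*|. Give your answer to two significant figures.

First estimate the order: p ≈ ln(|x_8 − x*|/|x_7 − x*|) / ln(|x_7 − x*|/|x_6 − x*|) = ln(2.044×10⁻¹²/8.236×10⁻⁶)/ln(8.236×10⁻⁶/5.588×10⁻³) = ln(2.48179e-07)/ln(0.00147387) ≈ 2.3327.
Then |x_9 − x*| ≈ |x_8 − x*|·(|x_8 − x*|/|x_7 − x*|)^p = 2.044×10⁻¹²·(2.48179e-07)^2.3327 = 2.044×10⁻¹²·3.90812e-16 ≈ 7.988e-28.

8.0e-28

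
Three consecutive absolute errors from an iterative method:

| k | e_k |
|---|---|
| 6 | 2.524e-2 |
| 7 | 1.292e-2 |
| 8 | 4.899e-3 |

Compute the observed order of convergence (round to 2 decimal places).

1.45

p ≈ ln(e_8/e_7) / ln(e_7/e_6)
  = ln(4.899e-3/1.292e-2) / ln(1.292e-2/2.524e-2)
  = ln(0.37918) / ln(0.511886)
  = -0.96974 / -0.66965 ≈ 1.44813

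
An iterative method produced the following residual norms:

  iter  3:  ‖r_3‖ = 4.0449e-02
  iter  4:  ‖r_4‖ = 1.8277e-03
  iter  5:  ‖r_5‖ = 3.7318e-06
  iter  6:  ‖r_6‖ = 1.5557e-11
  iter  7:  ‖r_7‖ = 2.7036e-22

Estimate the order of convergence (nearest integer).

2

Consecutive ratios: ‖r_7‖/‖r_6‖ = 2.7036e-22/1.5557e-11 = 1.73787e-11, ‖r_6‖/‖r_5‖ = 1.5557e-11/3.7318e-06 = 4.16877e-06.
p ≈ ln(1.73787e-11)/ln(4.16877e-06) = -24.7758/-12.3879 ≈ 2.00.
So the convergence is quadratic (order 2).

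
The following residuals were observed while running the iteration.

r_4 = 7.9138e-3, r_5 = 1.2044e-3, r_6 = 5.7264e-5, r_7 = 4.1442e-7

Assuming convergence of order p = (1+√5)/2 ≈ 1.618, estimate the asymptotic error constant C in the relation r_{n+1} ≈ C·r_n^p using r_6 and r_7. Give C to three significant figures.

C ≈ r_7 / r_6^1.618
  = 4.1442e-7 / (5.7264e-5)^1.618
  = 4.1442e-7 / 1.36852e-07 ≈ 3.0282

3.03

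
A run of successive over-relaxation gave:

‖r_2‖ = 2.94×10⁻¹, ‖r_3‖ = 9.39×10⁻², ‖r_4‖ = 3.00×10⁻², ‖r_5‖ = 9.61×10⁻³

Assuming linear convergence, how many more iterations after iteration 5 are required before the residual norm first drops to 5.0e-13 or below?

Rate ρ ≈ ‖r_5‖/‖r_4‖ = 9.61×10⁻³/3.00×10⁻² = 0.3203.
After j more steps, ‖r_{5+j}‖ ≈ 9.61×10⁻³·ρ^j; need ρ^j ≤ 5.0e-13/9.61×10⁻³ = 5.20291e-11.
j ≥ ln(5.20291e-11)/ln(0.3203) = -23.6792/-1.13850 = 20.799.
So 21 more iterations are needed.

21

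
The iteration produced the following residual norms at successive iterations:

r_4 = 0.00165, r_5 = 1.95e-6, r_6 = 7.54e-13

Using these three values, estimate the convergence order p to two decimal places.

2.19

p ≈ ln(r_6/r_5) / ln(r_5/r_4)
  = ln(7.54e-13/1.95e-6) / ln(1.95e-6/0.00165)
  = ln(3.86667e-07) / ln(0.00118182)
  = -14.76570 / -6.74070 ≈ 2.19053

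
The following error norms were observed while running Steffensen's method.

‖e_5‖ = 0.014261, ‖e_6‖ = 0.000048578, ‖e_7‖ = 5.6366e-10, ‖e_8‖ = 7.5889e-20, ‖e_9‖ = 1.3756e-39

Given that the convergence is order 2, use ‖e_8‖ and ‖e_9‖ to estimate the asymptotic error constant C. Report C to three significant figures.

C ≈ ‖e_9‖ / ‖e_8‖^2
  = 1.3756e-39 / (7.5889e-20)^2
  = 1.3756e-39 / 5.75914e-39 ≈ 0.23886

0.239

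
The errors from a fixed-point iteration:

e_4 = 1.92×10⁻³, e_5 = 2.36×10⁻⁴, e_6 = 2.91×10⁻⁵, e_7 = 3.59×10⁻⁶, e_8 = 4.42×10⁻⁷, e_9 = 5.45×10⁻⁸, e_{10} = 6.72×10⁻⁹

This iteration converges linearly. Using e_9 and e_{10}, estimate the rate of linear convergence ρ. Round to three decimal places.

0.123

ρ ≈ e_{10}/e_9 = 6.72×10⁻⁹/5.45×10⁻⁸ = 0.12330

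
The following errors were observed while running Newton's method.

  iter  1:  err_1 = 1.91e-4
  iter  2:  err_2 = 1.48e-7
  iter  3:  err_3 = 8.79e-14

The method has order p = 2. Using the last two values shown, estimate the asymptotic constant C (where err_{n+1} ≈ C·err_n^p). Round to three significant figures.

4.01

C ≈ err_3 / err_2^2
  = 8.79e-14 / (1.48e-7)^2
  = 8.79e-14 / 2.1904e-14 ≈ 4.013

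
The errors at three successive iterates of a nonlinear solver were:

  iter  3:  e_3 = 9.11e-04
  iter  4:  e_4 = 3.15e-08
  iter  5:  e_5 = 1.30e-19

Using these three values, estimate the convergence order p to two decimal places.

p ≈ ln(e_5/e_4) / ln(e_4/e_3)
  = ln(1.30e-19/3.15e-08) / ln(3.15e-08/9.11e-04)
  = ln(4.12698e-12) / ln(3.45774e-05)
  = -26.21348 / -10.27231 ≈ 2.55186

2.55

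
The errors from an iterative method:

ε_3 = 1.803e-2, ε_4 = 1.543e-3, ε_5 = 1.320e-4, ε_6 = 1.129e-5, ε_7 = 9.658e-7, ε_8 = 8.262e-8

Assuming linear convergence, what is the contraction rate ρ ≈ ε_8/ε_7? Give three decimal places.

ρ ≈ ε_8/ε_7 = 8.262e-8/9.658e-7 = 0.08555

0.086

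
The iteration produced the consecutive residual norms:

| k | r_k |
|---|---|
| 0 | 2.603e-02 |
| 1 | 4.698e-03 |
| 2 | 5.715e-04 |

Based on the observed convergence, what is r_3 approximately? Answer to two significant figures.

First estimate the order: p ≈ ln(r_2/r_1) / ln(r_1/r_0) = ln(5.715e-04/4.698e-03)/ln(4.698e-03/2.603e-02) = ln(0.121648)/ln(0.180484) ≈ 1.2304.
Then r_3 ≈ r_2·(r_2/r_1)^p = 5.715e-04·(0.121648)^1.2304 = 5.715e-04·0.0748709 ≈ 4.279e-05.

4.3e-5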